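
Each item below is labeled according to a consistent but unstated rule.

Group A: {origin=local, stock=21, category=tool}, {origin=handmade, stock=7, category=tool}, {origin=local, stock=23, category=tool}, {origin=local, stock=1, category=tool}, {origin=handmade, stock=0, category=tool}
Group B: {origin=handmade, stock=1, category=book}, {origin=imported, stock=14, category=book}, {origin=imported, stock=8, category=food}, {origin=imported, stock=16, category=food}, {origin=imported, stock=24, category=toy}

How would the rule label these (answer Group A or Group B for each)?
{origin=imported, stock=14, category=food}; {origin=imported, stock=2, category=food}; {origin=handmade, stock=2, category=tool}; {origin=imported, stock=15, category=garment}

A rule that fits every label: category is tool — true of each 'Group A' example, false of each 'Group B' one.
{origin=imported, stock=14, category=food}: Group B (category is food). {origin=imported, stock=2, category=food}: Group B (category is food). {origin=handmade, stock=2, category=tool}: Group A (category is tool). {origin=imported, stock=15, category=garment}: Group B (category is garment).

Group B, Group B, Group A, Group B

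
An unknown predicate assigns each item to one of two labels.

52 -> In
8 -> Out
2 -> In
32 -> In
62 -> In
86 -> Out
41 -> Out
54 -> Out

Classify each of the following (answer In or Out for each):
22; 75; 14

In, Out, Out

The simplest hypothesis consistent with all the labels is: ends in digit 2.
22: In (last digit 2). 75: Out (last digit 5). 14: Out (last digit 4).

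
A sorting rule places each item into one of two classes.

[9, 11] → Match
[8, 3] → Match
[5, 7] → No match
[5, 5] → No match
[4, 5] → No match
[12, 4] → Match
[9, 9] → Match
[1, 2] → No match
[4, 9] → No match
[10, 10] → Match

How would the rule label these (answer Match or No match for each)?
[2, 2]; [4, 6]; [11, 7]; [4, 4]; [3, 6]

No match, No match, Match, No match, No match

'Match' ⟺ first ≥ 7.
[2, 2] → first 2 → No match. [4, 6] → first 4 → No match. [11, 7] → first 11 → Match. [4, 4] → first 4 → No match. [3, 6] → first 3 → No match.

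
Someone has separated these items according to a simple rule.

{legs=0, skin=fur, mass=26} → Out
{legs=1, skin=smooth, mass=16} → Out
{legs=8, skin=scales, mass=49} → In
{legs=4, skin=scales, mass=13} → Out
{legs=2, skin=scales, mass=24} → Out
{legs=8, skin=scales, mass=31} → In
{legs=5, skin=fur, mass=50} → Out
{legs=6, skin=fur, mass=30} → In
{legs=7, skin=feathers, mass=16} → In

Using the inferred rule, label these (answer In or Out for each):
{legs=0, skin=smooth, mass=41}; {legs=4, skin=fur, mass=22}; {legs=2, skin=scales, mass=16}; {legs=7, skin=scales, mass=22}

Out, Out, Out, In

One predicate separates the groups cleanly: legs ≥ 6.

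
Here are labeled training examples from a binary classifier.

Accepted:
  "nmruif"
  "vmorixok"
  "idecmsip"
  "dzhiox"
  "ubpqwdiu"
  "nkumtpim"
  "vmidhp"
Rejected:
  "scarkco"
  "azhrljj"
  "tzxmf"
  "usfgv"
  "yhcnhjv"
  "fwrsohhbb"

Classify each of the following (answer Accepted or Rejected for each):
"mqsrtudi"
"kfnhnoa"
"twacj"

The common property of the 'Accepted' items is: even length. No 'Rejected' item has it.
"mqsrtudi": Accepted (length 8).
"kfnhnoa": Rejected (length 7).
"twacj": Rejected (length 5).

Accepted, Rejected, Rejected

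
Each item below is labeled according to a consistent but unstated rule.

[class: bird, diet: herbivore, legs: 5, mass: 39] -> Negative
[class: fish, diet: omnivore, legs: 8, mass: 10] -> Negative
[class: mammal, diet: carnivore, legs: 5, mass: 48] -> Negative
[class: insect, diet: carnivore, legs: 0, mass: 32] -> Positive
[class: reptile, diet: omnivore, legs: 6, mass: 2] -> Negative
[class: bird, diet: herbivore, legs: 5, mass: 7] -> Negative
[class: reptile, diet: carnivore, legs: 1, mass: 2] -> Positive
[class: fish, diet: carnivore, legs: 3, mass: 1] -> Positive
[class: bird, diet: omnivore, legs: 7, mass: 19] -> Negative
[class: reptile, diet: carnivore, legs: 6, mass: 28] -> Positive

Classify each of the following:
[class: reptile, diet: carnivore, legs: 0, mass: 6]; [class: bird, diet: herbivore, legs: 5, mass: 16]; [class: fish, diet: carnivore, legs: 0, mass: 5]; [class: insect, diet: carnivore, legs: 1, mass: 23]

Positive, Negative, Positive, Positive

Rule: diet is carnivore AND mass ≤ 32. This holds for each 'Positive' example and fails for each 'Negative' one.
[class: reptile, diet: carnivore, legs: 0, mass: 6] — diet is carnivore, mass = 6, hence Positive.
[class: bird, diet: herbivore, legs: 5, mass: 16] — diet is herbivore, mass = 16, hence Negative.
[class: fish, diet: carnivore, legs: 0, mass: 5] — diet is carnivore, mass = 5, hence Positive.
[class: insect, diet: carnivore, legs: 1, mass: 23] — diet is carnivore, mass = 23, hence Positive.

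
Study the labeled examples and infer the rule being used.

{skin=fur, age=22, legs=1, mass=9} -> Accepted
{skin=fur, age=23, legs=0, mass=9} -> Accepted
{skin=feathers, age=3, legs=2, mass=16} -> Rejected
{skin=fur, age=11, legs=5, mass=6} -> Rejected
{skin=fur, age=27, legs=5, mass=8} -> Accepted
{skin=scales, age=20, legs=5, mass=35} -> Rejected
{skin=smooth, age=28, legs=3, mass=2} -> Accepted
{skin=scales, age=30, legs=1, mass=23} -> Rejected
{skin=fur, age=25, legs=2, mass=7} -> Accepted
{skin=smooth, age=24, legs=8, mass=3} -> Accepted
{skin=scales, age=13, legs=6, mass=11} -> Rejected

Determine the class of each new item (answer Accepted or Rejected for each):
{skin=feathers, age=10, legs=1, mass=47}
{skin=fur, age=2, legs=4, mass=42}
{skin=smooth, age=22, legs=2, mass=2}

'Accepted' ⟺ age ≥ 22 AND age ≤ 28.
{skin=feathers, age=10, legs=1, mass=47} → age = 10 → Rejected. {skin=fur, age=2, legs=4, mass=42} → age = 2 → Rejected. {skin=smooth, age=22, legs=2, mass=2} → age = 22 → Accepted.

Rejected, Rejected, Accepted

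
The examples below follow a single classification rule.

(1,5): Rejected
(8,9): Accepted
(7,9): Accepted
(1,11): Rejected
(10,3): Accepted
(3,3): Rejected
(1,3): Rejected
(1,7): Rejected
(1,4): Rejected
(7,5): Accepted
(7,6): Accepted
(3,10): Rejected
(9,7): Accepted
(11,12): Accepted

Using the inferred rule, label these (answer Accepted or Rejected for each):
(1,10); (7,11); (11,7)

A rule that fits every label: first ≥ 4 — true of each 'Accepted' example, false of each 'Rejected' one.
Rejected: (1,10), since first 1.
Accepted: (7,11), since first 7.
Accepted: (11,7), since first 11.

Rejected, Accepted, Accepted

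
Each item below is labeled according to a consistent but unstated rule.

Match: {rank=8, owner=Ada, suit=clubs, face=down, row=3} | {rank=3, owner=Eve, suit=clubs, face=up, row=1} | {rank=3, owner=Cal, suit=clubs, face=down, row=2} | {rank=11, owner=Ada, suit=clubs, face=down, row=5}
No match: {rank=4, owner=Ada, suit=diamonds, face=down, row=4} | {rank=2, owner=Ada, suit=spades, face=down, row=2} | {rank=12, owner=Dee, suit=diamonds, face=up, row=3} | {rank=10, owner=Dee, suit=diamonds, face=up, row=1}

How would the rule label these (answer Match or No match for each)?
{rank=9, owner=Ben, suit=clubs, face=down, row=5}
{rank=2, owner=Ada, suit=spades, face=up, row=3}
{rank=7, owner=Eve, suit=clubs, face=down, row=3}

A rule that fits every label: suit is clubs — true of each 'Match' example, false of each 'No match' one.
{rank=9, owner=Ben, suit=clubs, face=down, row=5}: suit is clubs — has this property, so Match.
{rank=2, owner=Ada, suit=spades, face=up, row=3}: suit is spades — doesn't qualify, so No match.
{rank=7, owner=Eve, suit=clubs, face=down, row=3}: suit is clubs — has this property, so Match.

Match, No match, Match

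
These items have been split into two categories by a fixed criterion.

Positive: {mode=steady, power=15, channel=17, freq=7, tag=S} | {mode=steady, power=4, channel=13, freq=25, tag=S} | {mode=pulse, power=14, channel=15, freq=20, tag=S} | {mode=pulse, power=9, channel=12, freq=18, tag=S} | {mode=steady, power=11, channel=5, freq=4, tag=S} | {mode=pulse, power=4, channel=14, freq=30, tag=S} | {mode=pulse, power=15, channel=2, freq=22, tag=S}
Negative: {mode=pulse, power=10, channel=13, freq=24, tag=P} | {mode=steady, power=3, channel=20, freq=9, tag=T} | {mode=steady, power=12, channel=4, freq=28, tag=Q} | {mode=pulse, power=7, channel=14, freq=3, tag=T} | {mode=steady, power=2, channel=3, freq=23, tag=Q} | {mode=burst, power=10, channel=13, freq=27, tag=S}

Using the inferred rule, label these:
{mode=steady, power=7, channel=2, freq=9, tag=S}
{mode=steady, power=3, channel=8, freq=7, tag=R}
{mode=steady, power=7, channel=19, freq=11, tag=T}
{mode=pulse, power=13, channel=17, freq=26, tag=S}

Positive, Negative, Negative, Positive

All 'Positive' examples share one property — tag is S AND freq ≠ 27 — and every 'Negative' example lacks it.
{mode=steady, power=7, channel=2, freq=9, tag=S} — tag is S, freq = 9, hence Positive.
{mode=steady, power=3, channel=8, freq=7, tag=R} — tag is R, freq = 7, hence Negative.
{mode=steady, power=7, channel=19, freq=11, tag=T} — tag is T, freq = 11, hence Negative.
{mode=pulse, power=13, channel=17, freq=26, tag=S} — tag is S, freq = 26, hence Positive.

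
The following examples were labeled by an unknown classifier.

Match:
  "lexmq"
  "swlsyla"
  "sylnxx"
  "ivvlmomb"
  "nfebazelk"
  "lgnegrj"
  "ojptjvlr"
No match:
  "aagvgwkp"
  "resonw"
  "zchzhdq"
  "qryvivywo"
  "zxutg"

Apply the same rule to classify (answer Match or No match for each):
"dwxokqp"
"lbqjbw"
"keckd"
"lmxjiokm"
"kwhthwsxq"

No match, Match, No match, Match, No match

'Match' ⟺ contains 'l'.
"dwxokqp" → no 'l' → No match.
"lbqjbw" → has 'l' → Match.
"keckd" → no 'l' → No match.
"lmxjiokm" → has 'l' → Match.
"kwhthwsxq" → no 'l' → No match.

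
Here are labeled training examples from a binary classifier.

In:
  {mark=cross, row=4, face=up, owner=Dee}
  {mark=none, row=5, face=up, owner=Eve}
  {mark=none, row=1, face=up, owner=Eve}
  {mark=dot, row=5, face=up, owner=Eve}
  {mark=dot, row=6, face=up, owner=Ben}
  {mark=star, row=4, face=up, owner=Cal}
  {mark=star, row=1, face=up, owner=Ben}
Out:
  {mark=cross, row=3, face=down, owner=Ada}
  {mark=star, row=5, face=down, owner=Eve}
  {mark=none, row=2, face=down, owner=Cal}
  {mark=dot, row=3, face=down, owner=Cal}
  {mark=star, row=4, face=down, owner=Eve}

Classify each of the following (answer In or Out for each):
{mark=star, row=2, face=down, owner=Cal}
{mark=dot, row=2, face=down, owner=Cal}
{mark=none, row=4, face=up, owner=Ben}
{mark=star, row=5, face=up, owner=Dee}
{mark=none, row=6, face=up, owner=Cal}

Out, Out, In, In, In

The pattern is that an item is 'In' exactly when: face is up.
{mark=star, row=2, face=down, owner=Cal} — face is down, hence Out.
{mark=dot, row=2, face=down, owner=Cal} — face is down, hence Out.
{mark=none, row=4, face=up, owner=Ben} — face is up, hence In.
{mark=star, row=5, face=up, owner=Dee} — face is up, hence In.
{mark=none, row=6, face=up, owner=Cal} — face is up, hence In.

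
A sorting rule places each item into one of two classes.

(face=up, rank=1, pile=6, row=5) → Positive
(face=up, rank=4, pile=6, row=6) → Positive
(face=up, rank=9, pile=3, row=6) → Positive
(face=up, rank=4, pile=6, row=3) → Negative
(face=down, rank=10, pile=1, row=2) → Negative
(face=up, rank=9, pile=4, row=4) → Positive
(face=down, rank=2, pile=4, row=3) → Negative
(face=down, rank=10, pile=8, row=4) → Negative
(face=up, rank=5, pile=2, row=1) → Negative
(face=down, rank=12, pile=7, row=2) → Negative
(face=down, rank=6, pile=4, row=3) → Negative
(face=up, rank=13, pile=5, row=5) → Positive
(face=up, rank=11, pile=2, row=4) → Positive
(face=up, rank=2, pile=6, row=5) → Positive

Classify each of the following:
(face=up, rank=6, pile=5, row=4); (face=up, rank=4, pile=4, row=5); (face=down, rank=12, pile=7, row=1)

Positive, Positive, Negative

A rule that fits every label: face is up AND row ≥ 4 — true of each 'Positive' example, false of each 'Negative' one.
(face=up, rank=6, pile=5, row=4) — face is up, row = 4, hence Positive.
(face=up, rank=4, pile=4, row=5) — face is up, row = 5, hence Positive.
(face=down, rank=12, pile=7, row=1) — face is down, row = 1, hence Negative.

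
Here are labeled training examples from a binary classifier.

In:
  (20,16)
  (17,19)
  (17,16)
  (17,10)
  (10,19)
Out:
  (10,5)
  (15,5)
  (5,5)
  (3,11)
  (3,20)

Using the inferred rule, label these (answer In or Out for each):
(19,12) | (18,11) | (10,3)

In, In, Out

The classifier is using: sum ≥ 27.
(19,12) — 19+12 = 31, hence In. (18,11) — 18+11 = 29, hence In. (10,3) — 10+3 = 13, hence Out.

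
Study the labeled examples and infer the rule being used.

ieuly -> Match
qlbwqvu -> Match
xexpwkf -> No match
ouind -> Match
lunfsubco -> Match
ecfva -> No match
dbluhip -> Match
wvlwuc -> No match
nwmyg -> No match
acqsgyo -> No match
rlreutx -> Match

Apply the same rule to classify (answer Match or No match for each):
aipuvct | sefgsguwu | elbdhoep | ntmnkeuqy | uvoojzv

The pattern is that an item is 'Match' exactly when: odd length AND contains 'u'.
aipuvct → length 7, has 'u' → Match. sefgsguwu → length 9, has 'u' → Match. elbdhoep → length 8, no 'u' → No match. ntmnkeuqy → length 9, has 'u' → Match. uvoojzv → length 7, has 'u' → Match.

Match, Match, No match, Match, Match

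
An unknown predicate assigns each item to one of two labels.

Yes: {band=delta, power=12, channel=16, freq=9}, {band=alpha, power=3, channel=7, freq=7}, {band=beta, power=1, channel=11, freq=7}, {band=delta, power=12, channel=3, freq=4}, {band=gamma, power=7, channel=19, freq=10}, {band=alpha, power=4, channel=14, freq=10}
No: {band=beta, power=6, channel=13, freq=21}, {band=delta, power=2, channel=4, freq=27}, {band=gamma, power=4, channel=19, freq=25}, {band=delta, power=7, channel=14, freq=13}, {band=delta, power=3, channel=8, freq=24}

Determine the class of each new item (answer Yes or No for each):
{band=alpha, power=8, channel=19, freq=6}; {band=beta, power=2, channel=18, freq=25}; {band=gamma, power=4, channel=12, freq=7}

Yes, No, Yes

All 'Yes' examples share one property — freq ≤ 10 — and every 'No' example lacks it.
{band=alpha, power=8, channel=19, freq=6} — freq = 6, hence Yes.
{band=beta, power=2, channel=18, freq=25} — freq = 25, hence No.
{band=gamma, power=4, channel=12, freq=7} — freq = 7, hence Yes.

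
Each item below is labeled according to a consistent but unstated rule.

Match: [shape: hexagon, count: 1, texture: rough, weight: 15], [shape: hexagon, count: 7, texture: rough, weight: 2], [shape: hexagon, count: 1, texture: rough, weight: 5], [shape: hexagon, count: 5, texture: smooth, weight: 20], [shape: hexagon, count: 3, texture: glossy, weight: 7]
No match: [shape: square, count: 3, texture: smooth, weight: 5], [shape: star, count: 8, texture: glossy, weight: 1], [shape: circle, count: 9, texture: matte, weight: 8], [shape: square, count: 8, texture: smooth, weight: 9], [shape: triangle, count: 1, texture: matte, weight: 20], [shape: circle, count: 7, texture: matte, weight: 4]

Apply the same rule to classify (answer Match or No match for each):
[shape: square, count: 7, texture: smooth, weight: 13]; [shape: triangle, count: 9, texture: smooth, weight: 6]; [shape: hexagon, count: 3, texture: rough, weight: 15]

The classifier is using: shape is hexagon.

No match, No match, Match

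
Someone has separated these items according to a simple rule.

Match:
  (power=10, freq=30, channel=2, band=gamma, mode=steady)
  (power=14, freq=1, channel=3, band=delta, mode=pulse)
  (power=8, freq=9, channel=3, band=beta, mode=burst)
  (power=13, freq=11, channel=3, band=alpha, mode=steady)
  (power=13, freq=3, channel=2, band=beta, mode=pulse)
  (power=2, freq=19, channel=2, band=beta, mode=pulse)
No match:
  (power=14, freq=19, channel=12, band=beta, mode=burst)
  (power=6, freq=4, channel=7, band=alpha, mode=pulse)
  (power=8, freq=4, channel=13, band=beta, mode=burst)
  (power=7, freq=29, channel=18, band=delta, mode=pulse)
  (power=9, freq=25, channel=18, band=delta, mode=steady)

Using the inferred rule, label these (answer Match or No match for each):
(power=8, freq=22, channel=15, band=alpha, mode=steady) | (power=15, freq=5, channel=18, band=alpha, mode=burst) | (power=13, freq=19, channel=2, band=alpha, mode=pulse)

No match, No match, Match

The classifier is using: channel ≤ 3.
(power=8, freq=22, channel=15, band=alpha, mode=steady): channel = 15 — doesn't match, so No match. (power=15, freq=5, channel=18, band=alpha, mode=burst): channel = 18 — doesn't match, so No match. (power=13, freq=19, channel=2, band=alpha, mode=pulse): channel = 2 — satisfies this, so Match.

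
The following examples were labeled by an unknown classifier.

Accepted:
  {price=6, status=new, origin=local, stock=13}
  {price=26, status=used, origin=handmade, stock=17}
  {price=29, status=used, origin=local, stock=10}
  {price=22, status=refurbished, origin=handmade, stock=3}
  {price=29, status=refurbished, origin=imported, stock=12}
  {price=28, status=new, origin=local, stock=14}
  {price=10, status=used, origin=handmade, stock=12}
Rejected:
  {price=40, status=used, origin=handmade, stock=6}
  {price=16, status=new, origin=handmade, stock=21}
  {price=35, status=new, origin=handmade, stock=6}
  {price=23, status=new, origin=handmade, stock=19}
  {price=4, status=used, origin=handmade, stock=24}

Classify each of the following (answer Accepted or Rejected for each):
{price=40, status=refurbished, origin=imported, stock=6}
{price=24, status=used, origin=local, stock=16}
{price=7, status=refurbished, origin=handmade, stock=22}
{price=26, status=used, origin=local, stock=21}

Rejected, Accepted, Rejected, Rejected

The rule appears to be: stock ≤ 17 AND price ≤ 29.
{price=40, status=refurbished, origin=imported, stock=6} — stock = 6, price = 40, hence Rejected. {price=24, status=used, origin=local, stock=16} — stock = 16, price = 24, hence Accepted. {price=7, status=refurbished, origin=handmade, stock=22} — stock = 22, price = 7, hence Rejected. {price=26, status=used, origin=local, stock=21} — stock = 21, price = 26, hence Rejected.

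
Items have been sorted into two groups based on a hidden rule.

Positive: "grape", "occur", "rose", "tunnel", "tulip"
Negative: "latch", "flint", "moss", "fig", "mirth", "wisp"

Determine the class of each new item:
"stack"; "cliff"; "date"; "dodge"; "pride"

Negative, Negative, Positive, Positive, Positive

The classifier is using: has ≥ 2 vowels.
"stack": Negative (1 vowel).
"cliff": Negative (1 vowel).
"date": Positive (2 vowels).
"dodge": Positive (2 vowels).
"pride": Positive (2 vowels).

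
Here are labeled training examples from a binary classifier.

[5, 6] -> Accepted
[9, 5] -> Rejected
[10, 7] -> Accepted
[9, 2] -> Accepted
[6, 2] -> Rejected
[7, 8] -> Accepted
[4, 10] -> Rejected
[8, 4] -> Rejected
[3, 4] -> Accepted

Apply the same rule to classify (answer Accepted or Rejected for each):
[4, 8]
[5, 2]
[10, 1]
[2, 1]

Comparing the two groups points to one rule — sum is odd.

Rejected, Accepted, Accepted, Accepted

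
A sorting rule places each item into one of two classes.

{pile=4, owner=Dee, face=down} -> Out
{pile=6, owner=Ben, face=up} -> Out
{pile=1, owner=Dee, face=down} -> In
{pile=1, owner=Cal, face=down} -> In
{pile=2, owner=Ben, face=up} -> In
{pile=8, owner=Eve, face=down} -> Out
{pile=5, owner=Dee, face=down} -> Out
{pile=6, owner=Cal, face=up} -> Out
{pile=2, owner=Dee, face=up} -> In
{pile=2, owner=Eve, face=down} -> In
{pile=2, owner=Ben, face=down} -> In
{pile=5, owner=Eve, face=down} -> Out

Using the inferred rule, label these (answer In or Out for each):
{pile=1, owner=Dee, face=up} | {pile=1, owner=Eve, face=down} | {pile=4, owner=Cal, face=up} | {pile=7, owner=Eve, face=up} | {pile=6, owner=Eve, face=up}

In, In, Out, Out, Out

The pattern is that an item is 'In' exactly when: pile ≤ 2.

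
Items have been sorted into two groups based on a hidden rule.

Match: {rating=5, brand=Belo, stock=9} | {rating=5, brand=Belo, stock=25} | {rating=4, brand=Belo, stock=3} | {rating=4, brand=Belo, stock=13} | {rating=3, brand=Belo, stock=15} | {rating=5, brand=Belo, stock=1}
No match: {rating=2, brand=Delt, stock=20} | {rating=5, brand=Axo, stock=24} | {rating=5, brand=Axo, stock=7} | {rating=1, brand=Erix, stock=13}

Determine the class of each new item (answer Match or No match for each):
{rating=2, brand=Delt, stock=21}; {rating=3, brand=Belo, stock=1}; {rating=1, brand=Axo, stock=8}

No match, Match, No match

All 'Match' examples share one property — brand is Belo — and every 'No match' example lacks it.
{rating=2, brand=Delt, stock=21} → brand is Delt → No match. {rating=3, brand=Belo, stock=1} → brand is Belo → Match. {rating=1, brand=Axo, stock=8} → brand is Axo → No match.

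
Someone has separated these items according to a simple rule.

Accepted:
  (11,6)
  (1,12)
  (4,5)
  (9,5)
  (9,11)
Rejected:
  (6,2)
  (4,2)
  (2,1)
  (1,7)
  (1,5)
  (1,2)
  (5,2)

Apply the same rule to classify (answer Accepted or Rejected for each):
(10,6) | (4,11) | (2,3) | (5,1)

Every 'Accepted' example satisfies: sum ≥ 9. None of the 'Rejected' examples do.
Accepted: (10,6), since 10+6 = 16. Accepted: (4,11), since 4+11 = 15. Rejected: (2,3), since 2+3 = 5. Rejected: (5,1), since 5+1 = 6.

Accepted, Accepted, Rejected, Rejected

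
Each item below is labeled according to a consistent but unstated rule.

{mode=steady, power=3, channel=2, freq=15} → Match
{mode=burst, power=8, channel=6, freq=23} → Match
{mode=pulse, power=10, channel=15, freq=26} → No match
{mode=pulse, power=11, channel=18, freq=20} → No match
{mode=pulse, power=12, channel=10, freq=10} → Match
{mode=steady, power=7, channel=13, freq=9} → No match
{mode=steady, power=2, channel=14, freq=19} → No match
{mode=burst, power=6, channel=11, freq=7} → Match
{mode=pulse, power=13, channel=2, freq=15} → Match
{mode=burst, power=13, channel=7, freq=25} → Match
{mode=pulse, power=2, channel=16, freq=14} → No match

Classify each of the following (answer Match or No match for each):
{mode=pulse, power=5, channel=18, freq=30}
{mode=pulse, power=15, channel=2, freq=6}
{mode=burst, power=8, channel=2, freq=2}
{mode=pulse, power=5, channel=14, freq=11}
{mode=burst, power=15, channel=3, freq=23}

No match, Match, Match, No match, Match

One predicate separates the groups cleanly: channel ≤ 11.
No match: {mode=pulse, power=5, channel=18, freq=30}, since channel = 18. Match: {mode=pulse, power=15, channel=2, freq=6}, since channel = 2. Match: {mode=burst, power=8, channel=2, freq=2}, since channel = 2. No match: {mode=pulse, power=5, channel=14, freq=11}, since channel = 14. Match: {mode=burst, power=15, channel=3, freq=23}, since channel = 3.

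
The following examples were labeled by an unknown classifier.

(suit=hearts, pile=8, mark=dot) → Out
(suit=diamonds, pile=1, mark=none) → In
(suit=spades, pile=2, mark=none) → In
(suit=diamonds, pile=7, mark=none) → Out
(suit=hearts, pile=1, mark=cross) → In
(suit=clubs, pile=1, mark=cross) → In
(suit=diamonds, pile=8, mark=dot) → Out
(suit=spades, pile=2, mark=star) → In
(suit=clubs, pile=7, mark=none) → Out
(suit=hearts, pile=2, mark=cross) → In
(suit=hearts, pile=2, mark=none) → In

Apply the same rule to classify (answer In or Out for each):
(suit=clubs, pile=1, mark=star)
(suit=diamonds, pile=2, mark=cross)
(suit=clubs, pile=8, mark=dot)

In, In, Out

All 'In' examples share one property — pile ≤ 2 — and every 'Out' example lacks it.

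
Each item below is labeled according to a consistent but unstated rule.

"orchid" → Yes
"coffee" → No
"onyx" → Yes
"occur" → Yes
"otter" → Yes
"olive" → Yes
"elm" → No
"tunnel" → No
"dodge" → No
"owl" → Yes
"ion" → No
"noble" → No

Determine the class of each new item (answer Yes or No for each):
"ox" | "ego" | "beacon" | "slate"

Looking at the examples, the only property every 'Yes' case has and every 'No' case lacks is: starts with 'o'.
"ox": starts with 'o' — fits, so Yes.
"ego": starts with 'e' — doesn't qualify, so No.
"beacon": starts with 'b' — doesn't qualify, so No.
"slate": starts with 's' — doesn't qualify, so No.

Yes, No, No, No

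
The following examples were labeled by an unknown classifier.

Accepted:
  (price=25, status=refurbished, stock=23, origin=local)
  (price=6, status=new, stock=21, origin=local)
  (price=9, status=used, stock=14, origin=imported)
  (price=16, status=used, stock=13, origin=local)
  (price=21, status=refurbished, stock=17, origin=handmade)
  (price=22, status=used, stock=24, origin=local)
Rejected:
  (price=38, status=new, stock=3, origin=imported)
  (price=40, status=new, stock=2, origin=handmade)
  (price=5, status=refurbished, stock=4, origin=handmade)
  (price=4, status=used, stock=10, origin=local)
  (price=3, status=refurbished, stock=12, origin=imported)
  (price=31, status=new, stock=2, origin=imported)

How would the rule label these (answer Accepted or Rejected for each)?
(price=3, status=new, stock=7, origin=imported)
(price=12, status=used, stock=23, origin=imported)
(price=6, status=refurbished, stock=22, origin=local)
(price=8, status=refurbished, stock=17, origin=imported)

Rejected, Accepted, Accepted, Accepted

The distinguishing property — stock ≥ 13 — holds for all the 'Accepted' cases and none of the 'Rejected' cases.
(price=3, status=new, stock=7, origin=imported): stock = 7 — doesn't match, so Rejected.
(price=12, status=used, stock=23, origin=imported): stock = 23 — fits, so Accepted.
(price=6, status=refurbished, stock=22, origin=local): stock = 22 — fits, so Accepted.
(price=8, status=refurbished, stock=17, origin=imported): stock = 17 — fits, so Accepted.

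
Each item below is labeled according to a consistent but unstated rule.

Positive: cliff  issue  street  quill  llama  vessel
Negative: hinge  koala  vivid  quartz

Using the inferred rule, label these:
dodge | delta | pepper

'Positive' ⟺ has a double letter.
Negative: dodge, since no doubled letter.
Negative: delta, since no doubled letter.
Positive: pepper, since 'pp' doubled.

Negative, Negative, Positive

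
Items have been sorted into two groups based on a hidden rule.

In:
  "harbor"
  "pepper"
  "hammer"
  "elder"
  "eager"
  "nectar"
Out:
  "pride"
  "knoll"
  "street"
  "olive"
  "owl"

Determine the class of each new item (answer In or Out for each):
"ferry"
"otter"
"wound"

Every 'In' example satisfies: ends with 'r'. None of the 'Out' examples do.

Out, In, Out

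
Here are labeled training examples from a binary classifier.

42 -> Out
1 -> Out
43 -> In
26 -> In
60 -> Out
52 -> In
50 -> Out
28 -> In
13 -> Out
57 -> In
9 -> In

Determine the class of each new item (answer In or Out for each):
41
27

Out, In

Every 'In' example satisfies: digit sum ≥ 7. None of the 'Out' examples do.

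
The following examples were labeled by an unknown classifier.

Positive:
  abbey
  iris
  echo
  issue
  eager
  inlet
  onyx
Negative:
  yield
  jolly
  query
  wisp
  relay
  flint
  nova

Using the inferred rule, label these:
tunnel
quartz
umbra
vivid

Negative, Negative, Positive, Negative

Rule: starts with a vowel. This holds for each 'Positive' example and fails for each 'Negative' one.
tunnel: starts with 't' — fails this test, so Negative.
quartz: starts with 'q' — fails this test, so Negative.
umbra: starts with 'u' — has this property, so Positive.
vivid: starts with 'v' — fails this test, so Negative.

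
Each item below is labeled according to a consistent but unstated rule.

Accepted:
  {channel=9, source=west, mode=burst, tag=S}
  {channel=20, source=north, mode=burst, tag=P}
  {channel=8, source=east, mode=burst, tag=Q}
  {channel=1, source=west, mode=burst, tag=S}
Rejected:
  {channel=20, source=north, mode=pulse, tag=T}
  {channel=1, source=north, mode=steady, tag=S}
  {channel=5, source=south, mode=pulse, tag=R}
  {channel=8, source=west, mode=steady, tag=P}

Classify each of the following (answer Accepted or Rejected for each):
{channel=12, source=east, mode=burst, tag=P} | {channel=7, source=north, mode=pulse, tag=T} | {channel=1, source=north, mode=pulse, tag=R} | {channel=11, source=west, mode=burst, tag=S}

Accepted, Rejected, Rejected, Accepted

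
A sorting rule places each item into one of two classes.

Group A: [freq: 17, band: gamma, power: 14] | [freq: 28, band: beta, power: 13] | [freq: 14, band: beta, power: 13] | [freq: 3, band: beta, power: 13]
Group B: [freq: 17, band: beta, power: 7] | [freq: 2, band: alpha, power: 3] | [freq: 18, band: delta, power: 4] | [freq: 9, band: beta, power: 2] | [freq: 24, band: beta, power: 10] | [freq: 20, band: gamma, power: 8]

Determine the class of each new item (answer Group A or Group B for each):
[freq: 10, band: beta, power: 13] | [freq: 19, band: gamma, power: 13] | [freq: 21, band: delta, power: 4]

Rule: power ≥ 13. This holds for each 'Group A' example and fails for each 'Group B' one.
Group A: [freq: 10, band: beta, power: 13], since power = 13. Group A: [freq: 19, band: gamma, power: 13], since power = 13. Group B: [freq: 21, band: delta, power: 4], since power = 4.

Group A, Group A, Group B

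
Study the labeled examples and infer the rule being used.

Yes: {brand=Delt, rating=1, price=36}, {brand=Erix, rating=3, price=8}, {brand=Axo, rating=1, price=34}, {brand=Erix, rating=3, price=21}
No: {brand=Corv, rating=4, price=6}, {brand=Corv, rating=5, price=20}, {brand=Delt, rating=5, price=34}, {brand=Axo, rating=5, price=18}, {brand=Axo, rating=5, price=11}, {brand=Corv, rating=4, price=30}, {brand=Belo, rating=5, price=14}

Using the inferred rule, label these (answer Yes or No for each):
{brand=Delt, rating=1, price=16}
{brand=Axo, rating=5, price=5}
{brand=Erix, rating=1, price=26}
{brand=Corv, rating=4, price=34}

Yes, No, Yes, No

'Yes' ⟺ rating ≤ 3.
{brand=Delt, rating=1, price=16} — rating = 1, hence Yes. {brand=Axo, rating=5, price=5} — rating = 5, hence No. {brand=Erix, rating=1, price=26} — rating = 1, hence Yes. {brand=Corv, rating=4, price=34} — rating = 4, hence No.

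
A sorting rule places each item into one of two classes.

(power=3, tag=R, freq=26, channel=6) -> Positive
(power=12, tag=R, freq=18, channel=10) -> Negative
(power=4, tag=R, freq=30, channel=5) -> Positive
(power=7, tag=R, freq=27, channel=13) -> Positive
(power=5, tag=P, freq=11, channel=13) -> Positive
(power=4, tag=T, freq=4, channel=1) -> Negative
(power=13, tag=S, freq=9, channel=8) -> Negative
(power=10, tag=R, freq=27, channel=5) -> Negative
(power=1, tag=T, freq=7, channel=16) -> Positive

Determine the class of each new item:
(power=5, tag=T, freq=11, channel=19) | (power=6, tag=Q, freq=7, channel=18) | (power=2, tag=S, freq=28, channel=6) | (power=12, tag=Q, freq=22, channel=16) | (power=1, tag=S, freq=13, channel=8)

Positive, Positive, Positive, Negative, Positive

The simplest hypothesis consistent with all the labels is: power ≤ 7 AND freq ≥ 7.
(power=5, tag=T, freq=11, channel=19): Positive (power = 5, freq = 11). (power=6, tag=Q, freq=7, channel=18): Positive (power = 6, freq = 7). (power=2, tag=S, freq=28, channel=6): Positive (power = 2, freq = 28). (power=12, tag=Q, freq=22, channel=16): Negative (power = 12, freq = 22). (power=1, tag=S, freq=13, channel=8): Positive (power = 1, freq = 13).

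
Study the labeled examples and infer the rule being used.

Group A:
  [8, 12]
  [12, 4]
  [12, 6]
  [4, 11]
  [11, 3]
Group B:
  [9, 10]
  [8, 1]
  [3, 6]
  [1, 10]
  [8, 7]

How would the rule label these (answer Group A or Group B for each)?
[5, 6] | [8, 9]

Group B, Group B

One predicate separates the groups cleanly: max ≥ 11.
[5, 6]: Group B (max 6). [8, 9]: Group B (max 9).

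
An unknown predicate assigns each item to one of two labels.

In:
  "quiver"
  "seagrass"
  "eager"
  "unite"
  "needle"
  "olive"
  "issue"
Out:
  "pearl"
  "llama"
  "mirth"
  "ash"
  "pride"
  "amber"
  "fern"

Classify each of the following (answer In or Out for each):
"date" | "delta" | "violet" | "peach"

Every 'In' example satisfies: has ≥ 3 vowels. None of the 'Out' examples do.

Out, Out, In, Out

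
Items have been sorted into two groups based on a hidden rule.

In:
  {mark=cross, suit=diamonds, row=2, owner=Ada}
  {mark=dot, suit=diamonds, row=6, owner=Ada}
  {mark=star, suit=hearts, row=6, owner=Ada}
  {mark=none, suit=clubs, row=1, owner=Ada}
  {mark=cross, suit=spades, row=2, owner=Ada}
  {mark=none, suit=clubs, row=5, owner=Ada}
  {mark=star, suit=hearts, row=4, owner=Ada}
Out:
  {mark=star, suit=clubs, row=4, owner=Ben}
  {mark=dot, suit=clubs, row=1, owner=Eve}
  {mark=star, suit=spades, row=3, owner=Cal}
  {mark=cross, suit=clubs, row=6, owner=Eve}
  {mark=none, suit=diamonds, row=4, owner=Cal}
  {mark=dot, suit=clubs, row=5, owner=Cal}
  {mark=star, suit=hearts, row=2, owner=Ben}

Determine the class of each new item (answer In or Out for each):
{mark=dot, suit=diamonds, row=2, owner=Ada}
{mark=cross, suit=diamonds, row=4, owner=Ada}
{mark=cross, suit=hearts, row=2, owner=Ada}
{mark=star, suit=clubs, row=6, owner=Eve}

One predicate separates the groups cleanly: owner is Ada.

In, In, In, Out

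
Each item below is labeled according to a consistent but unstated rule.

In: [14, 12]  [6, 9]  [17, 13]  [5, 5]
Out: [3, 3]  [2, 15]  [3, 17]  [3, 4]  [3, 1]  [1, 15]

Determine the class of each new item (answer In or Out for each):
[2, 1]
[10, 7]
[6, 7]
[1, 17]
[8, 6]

Out, In, In, Out, In

The common property of the 'In' items is: first ≥ 4. No 'Out' item has it.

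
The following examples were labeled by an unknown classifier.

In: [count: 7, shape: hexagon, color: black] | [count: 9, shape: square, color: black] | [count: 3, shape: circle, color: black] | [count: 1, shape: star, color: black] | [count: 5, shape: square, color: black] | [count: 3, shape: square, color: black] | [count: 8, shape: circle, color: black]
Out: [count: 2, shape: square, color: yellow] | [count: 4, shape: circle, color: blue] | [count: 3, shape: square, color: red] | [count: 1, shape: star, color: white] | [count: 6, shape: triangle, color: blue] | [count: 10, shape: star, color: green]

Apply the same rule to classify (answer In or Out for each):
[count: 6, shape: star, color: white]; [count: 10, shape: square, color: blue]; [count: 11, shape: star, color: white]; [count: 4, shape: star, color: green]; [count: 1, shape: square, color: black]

The simplest hypothesis consistent with all the labels is: color is black.
[count: 6, shape: star, color: white]: color is white — does not pass, so Out.
[count: 10, shape: square, color: blue]: color is blue — does not pass, so Out.
[count: 11, shape: star, color: white]: color is white — does not pass, so Out.
[count: 4, shape: star, color: green]: color is green — does not pass, so Out.
[count: 1, shape: square, color: black]: color is black — qualifies, so In.

Out, Out, Out, Out, In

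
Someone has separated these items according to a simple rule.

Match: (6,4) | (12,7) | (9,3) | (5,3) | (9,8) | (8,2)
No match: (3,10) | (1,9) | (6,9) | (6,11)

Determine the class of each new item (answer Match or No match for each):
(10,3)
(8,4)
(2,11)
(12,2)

Match, Match, No match, Match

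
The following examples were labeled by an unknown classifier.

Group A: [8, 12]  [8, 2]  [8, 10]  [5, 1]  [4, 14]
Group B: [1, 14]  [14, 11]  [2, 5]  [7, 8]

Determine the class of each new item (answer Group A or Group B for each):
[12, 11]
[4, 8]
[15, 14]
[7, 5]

Group B, Group A, Group B, Group A

The common property of the 'Group A' items is: sum is even. No 'Group B' item has it.
[12, 11] → 12+11 = 23 → Group B.
[4, 8] → 4+8 = 12 → Group A.
[15, 14] → 15+14 = 29 → Group B.
[7, 5] → 7+5 = 12 → Group A.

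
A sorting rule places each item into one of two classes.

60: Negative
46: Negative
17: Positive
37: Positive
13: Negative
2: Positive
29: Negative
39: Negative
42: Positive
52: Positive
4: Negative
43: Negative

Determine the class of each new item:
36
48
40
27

The pattern is that an item is 'Positive' exactly when: ≡ 2 (mod 5).
Negative: 36, since 36 mod 5 = 1. Negative: 48, since 48 mod 5 = 3. Negative: 40, since 40 mod 5 = 0. Positive: 27, since 27 mod 5 = 2.

Negative, Negative, Negative, Positive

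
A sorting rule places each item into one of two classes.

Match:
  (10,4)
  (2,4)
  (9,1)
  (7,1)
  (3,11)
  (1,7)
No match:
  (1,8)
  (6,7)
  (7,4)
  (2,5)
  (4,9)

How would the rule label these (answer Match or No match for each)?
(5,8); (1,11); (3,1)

The rule appears to be: sum is even.
(5,8): 5+8 = 13, doesn't qualify → No match. (1,11): 1+11 = 12, meets the rule → Match. (3,1): 3+1 = 4, meets the rule → Match.

No match, Match, Match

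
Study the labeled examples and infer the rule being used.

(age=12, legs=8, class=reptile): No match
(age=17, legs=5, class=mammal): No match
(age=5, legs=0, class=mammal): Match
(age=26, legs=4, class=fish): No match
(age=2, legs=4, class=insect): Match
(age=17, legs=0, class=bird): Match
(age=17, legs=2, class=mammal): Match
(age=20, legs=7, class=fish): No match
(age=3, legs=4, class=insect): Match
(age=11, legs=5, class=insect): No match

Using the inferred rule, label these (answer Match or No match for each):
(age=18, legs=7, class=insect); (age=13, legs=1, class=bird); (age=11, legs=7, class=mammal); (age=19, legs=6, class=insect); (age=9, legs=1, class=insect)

The rule appears to be: age ≤ 17 AND legs ≤ 4.
(age=18, legs=7, class=insect) → age = 18, legs = 7 → No match.
(age=13, legs=1, class=bird) → age = 13, legs = 1 → Match.
(age=11, legs=7, class=mammal) → age = 11, legs = 7 → No match.
(age=19, legs=6, class=insect) → age = 19, legs = 6 → No match.
(age=9, legs=1, class=insect) → age = 9, legs = 1 → Match.

No match, Match, No match, No match, Match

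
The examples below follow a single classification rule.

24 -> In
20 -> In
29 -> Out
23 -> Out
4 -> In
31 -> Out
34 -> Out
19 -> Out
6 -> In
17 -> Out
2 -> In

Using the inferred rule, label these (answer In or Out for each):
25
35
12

Out, Out, In

Rule: even AND at most 24. This holds for each 'In' example and fails for each 'Out' one.
Out: 25, since 25 is odd, 25 > 24.
Out: 35, since 35 is odd, 35 > 24.
In: 12, since 12 is even, 12 ≤ 24.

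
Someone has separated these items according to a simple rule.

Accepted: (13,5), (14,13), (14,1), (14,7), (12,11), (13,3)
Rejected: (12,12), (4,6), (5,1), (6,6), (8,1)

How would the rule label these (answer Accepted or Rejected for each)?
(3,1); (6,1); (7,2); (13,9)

Rejected, Rejected, Rejected, Accepted

All 'Accepted' examples share one property — sum ≥ 10 AND second is odd — and every 'Rejected' example lacks it.
(3,1): Rejected (3+1 = 4, second 1). (6,1): Rejected (6+1 = 7, second 1). (7,2): Rejected (7+2 = 9, second 2). (13,9): Accepted (13+9 = 22, second 9).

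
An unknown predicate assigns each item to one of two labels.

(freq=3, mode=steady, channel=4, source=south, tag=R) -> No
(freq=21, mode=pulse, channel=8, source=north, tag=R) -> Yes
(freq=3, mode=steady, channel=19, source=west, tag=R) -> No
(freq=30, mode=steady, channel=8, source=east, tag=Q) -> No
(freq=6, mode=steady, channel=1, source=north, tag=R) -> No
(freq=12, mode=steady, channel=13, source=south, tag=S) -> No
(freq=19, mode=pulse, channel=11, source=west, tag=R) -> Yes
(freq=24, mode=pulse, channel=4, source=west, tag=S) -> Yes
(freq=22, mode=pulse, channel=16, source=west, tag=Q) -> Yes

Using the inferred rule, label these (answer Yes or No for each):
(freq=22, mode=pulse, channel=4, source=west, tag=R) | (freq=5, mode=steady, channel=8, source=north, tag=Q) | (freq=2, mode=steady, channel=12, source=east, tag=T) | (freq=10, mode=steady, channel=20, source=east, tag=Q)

Yes, No, No, No

One predicate separates the groups cleanly: mode is pulse.
(freq=22, mode=pulse, channel=4, source=west, tag=R): mode is pulse, meets the rule → Yes.
(freq=5, mode=steady, channel=8, source=north, tag=Q): mode is steady, does not fit → No.
(freq=2, mode=steady, channel=12, source=east, tag=T): mode is steady, does not fit → No.
(freq=10, mode=steady, channel=20, source=east, tag=Q): mode is steady, does not fit → No.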